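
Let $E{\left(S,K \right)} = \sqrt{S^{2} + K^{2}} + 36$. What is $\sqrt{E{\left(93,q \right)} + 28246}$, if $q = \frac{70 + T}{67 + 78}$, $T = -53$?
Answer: $\frac{\sqrt{594629050 + 145 \sqrt{181845514}}}{145} \approx 168.45$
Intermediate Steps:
$q = \frac{17}{145}$ ($q = \frac{70 - 53}{67 + 78} = \frac{17}{145} \approx 0.11724$)
$E{\left(S,K \right)} = 36 + \sqrt{K^{2} + S^{2}}$ ($E{\left(S,K \right)} = \sqrt{K^{2} + S^{2}} + 36 = 36 + \sqrt{K^{2} + S^{2}}$)
$\sqrt{E{\left(93,q \right)} + 28246} = \sqrt{\left(36 + \sqrt{\left(\frac{17}{145}\right)^{2} + 93^{2}}\right) + 28246} = \sqrt{\left(36 + \sqrt{\frac{289}{21025} + 8649}\right) + 28246} = \sqrt{\left(36 + \sqrt{\frac{181845514}{21025}}\right) + 28246} = \sqrt{\left(36 + \frac{\sqrt{181845514}}{145}\right) + 28246} = \sqrt{28282 + \frac{\sqrt{181845514}}{145}}$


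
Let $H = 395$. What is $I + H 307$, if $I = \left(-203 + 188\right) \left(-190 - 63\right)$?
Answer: $125060$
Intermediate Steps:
$I = 3795$ ($I = \left(-15\right) \left(-253\right) = 3795$)
$I + H 307 = 3795 + 395 \cdot 307 = 3795 + 121265 = 125060$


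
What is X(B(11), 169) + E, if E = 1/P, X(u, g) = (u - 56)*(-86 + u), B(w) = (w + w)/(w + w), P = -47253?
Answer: 220907774/47253 ≈ 4675.0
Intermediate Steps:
B(w) = 1 (B(w) = (2*w)/((2*w)) = (2*w)*(1/(2*w)) = 1)
X(u, g) = (-86 + u)*(-56 + u) (X(u, g) = (-56 + u)*(-86 + u) = (-86 + u)*(-56 + u))
E = -1/47253 (E = 1/(-47253) = -1/47253 ≈ -2.1163e-5)
X(B(11), 169) + E = (4816 + 1**2 - 142*1) - 1/47253 = (4816 + 1 - 142) - 1/47253 = 4675 - 1/47253 = 220907774/47253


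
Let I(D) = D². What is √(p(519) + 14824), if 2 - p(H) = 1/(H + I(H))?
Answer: √269963722106130/134940 ≈ 121.76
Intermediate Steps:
p(H) = 2 - 1/(H + H²)
√(p(519) + 14824) = √((-1 + 2*519 + 2*519²)/(519*(1 + 519)) + 14824) = √((1/519)*(-1 + 1038 + 2*269361)/520 + 14824) = √((1/519)*(1/520)*(-1 + 1038 + 538722) + 14824) = √((1/519)*(1/520)*539759 + 14824) = √(539759/269880 + 14824) = √(4001240879/269880) = √269963722106130/134940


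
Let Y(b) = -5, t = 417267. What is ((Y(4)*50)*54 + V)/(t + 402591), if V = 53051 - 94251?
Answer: -27350/409929 ≈ -0.066719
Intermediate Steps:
V = -41200
((Y(4)*50)*54 + V)/(t + 402591) = (-5*50*54 - 41200)/(417267 + 402591) = (-250*54 - 41200)/819858 = (-13500 - 41200)*(1/819858) = -54700*1/819858 = -27350/409929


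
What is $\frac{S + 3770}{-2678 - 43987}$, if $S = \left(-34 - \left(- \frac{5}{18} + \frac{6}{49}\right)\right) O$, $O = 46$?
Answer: $- \frac{975997}{20579265} \approx -0.047426$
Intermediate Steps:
$S = - \frac{686573}{441}$ ($S = \left(-34 - \left(- \frac{5}{18} + \frac{6}{49}\right)\right) 46 = \left(-34 - - \frac{137}{882}\right) 46 = \left(-34 + \left(- \frac{6}{49} + \frac{5}{18}\right)\right) 46 = \left(-34 + \frac{137}{882}\right) 46 = \left(- \frac{29851}{882}\right) 46 = - \frac{686573}{441} \approx -1556.9$)
$\frac{S + 3770}{-2678 - 43987} = \frac{- \frac{686573}{441} + 3770}{-2678 - 43987} = \frac{975997}{441 \left(-46665\right)} = \frac{975997}{441} \left(- \frac{1}{46665}\right) = - \frac{975997}{20579265}$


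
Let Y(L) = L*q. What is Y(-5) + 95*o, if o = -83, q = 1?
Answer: -7890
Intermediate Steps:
Y(L) = L (Y(L) = L*1 = L)
Y(-5) + 95*o = -5 + 95*(-83) = -5 - 7885 = -7890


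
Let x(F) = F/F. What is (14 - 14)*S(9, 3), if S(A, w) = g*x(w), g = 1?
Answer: 0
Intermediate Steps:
x(F) = 1
S(A, w) = 1 (S(A, w) = 1*1 = 1)
(14 - 14)*S(9, 3) = (14 - 14)*1 = 0*1 = 0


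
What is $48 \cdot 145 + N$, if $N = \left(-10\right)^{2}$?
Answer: $7060$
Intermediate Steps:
$N = 100$
$48 \cdot 145 + N = 48 \cdot 145 + 100 = 6960 + 100 = 7060$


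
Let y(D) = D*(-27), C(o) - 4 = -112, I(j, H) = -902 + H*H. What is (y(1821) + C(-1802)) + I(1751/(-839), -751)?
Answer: 513824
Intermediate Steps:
I(j, H) = -902 + H²
C(o) = -108 (C(o) = 4 - 112 = -108)
y(D) = -27*D
(y(1821) + C(-1802)) + I(1751/(-839), -751) = (-27*1821 - 108) + (-902 + (-751)²) = (-49167 - 108) + (-902 + 564001) = -49275 + 563099 = 513824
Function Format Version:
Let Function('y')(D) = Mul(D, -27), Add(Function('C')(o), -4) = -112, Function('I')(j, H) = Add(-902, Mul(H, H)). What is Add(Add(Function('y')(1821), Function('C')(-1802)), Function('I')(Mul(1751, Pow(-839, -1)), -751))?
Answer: 513824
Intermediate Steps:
Function('I')(j, H) = Add(-902, Pow(H, 2))
Function('C')(o) = -108 (Function('C')(o) = Add(4, -112) = -108)
Function('y')(D) = Mul(-27, D)
Add(Add(Function('y')(1821), Function('C')(-1802)), Function('I')(Mul(1751, Pow(-839, -1)), -751)) = Add(Add(Mul(-27, 1821), -108), Add(-902, Pow(-751, 2))) = Add(Add(-49167, -108), Add(-902, 564001)) = Add(-49275, 563099) = 513824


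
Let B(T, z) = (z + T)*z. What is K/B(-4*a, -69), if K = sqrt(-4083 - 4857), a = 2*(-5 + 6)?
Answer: 2*I*sqrt(2235)/5313 ≈ 0.017796*I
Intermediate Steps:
a = 2 (a = 2*1 = 2)
B(T, z) = z*(T + z) (B(T, z) = (T + z)*z = z*(T + z))
K = 2*I*sqrt(2235) (K = sqrt(-8940) = 2*I*sqrt(2235) ≈ 94.552*I)
K/B(-4*a, -69) = (2*I*sqrt(2235))/((-69*(-4*2 - 69))) = (2*I*sqrt(2235))/((-69*(-8 - 69))) = (2*I*sqrt(2235))/((-69*(-77))) = (2*I*sqrt(2235))/5313 = (2*I*sqrt(2235))*(1/5313) = 2*I*sqrt(2235)/5313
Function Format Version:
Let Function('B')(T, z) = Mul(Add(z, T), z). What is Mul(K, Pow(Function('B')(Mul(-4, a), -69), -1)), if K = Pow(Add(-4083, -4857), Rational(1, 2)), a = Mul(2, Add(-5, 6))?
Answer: Mul(Rational(2, 5313), I, Pow(2235, Rational(1, 2))) ≈ Mul(0.017796, I)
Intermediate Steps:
a = 2 (a = Mul(2, 1) = 2)
Function('B')(T, z) = Mul(z, Add(T, z)) (Function('B')(T, z) = Mul(Add(T, z), z) = Mul(z, Add(T, z)))
K = Mul(2, I, Pow(2235, Rational(1, 2))) (K = Pow(-8940, Rational(1, 2)) = Mul(2, I, Pow(2235, Rational(1, 2))) ≈ Mul(94.552, I))
Mul(K, Pow(Function('B')(Mul(-4, a), -69), -1)) = Mul(Mul(2, I, Pow(2235, Rational(1, 2))), Pow(Mul(-69, Add(Mul(-4, 2), -69)), -1)) = Mul(Mul(2, I, Pow(2235, Rational(1, 2))), Pow(Mul(-69, Add(-8, -69)), -1)) = Mul(Mul(2, I, Pow(2235, Rational(1, 2))), Pow(Mul(-69, -77), -1)) = Mul(Mul(2, I, Pow(2235, Rational(1, 2))), Pow(5313, -1)) = Mul(Mul(2, I, Pow(2235, Rational(1, 2))), Rational(1, 5313)) = Mul(Rational(2, 5313), I, Pow(2235, Rational(1, 2)))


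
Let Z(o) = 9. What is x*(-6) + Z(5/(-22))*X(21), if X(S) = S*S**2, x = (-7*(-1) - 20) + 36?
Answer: 83211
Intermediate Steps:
x = 23 (x = (7 - 20) + 36 = -13 + 36 = 23)
X(S) = S**3
x*(-6) + Z(5/(-22))*X(21) = 23*(-6) + 9*21**3 = -138 + 9*9261 = -138 + 83349 = 83211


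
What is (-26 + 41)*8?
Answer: 120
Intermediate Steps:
(-26 + 41)*8 = 15*8 = 120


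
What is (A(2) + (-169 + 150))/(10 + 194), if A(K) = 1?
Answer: -3/34 ≈ -0.088235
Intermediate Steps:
(A(2) + (-169 + 150))/(10 + 194) = (1 + (-169 + 150))/(10 + 194) = (1 - 19)/204 = -18*1/204 = -3/34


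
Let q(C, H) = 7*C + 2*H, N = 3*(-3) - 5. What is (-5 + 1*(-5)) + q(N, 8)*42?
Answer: -3454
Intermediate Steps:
N = -14 (N = -9 - 5 = -14)
q(C, H) = 2*H + 7*C
(-5 + 1*(-5)) + q(N, 8)*42 = (-5 + 1*(-5)) + (2*8 + 7*(-14))*42 = (-5 - 5) + (16 - 98)*42 = -10 - 82*42 = -10 - 3444 = -3454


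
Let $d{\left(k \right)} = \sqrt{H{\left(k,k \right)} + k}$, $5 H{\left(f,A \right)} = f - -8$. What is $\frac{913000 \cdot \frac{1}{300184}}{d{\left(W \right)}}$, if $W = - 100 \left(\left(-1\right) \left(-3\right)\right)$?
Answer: $- \frac{114125 i \sqrt{35}}{4202576} \approx - 0.16066 i$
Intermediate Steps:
$H{\left(f,A \right)} = \frac{8}{5} + \frac{f}{5}$ ($H{\left(f,A \right)} = \frac{f - -8}{5} = \frac{f + 8}{5} = \frac{8 + f}{5} = \frac{8}{5} + \frac{f}{5}$)
$W = -300$ ($W = \left(-100\right) 3 = -300$)
$d{\left(k \right)} = \sqrt{\frac{8}{5} + \frac{6 k}{5}}$ ($d{\left(k \right)} = \sqrt{\left(\frac{8}{5} + \frac{k}{5}\right) + k} = \sqrt{\frac{8}{5} + \frac{6 k}{5}}$)
$\frac{913000 \cdot \frac{1}{300184}}{d{\left(W \right)}} = \frac{913000 \cdot \frac{1}{300184}}{\frac{1}{5} \sqrt{40 + 30 \left(-300\right)}} = \frac{913000 \cdot \frac{1}{300184}}{\frac{1}{5} \sqrt{40 - 9000}} = \frac{114125}{37523 \frac{\sqrt{-8960}}{5}} = \frac{114125}{37523 \frac{16 i \sqrt{35}}{5}} = \frac{114125 \left(- \frac{i \sqrt{35}}{112}\right)}{37523} = - \frac{114125 i \sqrt{35}}{4202576}$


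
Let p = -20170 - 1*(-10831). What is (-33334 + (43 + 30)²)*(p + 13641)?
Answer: -120477510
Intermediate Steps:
p = -9339 (p = -20170 + 10831 = -9339)
(-33334 + (43 + 30)²)*(p + 13641) = (-33334 + (43 + 30)²)*(-9339 + 13641) = (-33334 + 73²)*4302 = (-33334 + 5329)*4302 = -28005*4302 = -120477510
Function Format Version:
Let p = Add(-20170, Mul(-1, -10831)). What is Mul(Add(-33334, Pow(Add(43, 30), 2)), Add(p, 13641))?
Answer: -120477510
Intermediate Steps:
p = -9339 (p = Add(-20170, 10831) = -9339)
Mul(Add(-33334, Pow(Add(43, 30), 2)), Add(p, 13641)) = Mul(Add(-33334, Pow(Add(43, 30), 2)), Add(-9339, 13641)) = Mul(Add(-33334, Pow(73, 2)), 4302) = Mul(Add(-33334, 5329), 4302) = Mul(-28005, 4302) = -120477510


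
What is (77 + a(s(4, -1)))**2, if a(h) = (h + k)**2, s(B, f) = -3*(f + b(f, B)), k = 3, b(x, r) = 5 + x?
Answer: 12769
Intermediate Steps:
s(B, f) = -15 - 6*f (s(B, f) = -3*(f + (5 + f)) = -3*(5 + 2*f) = -15 - 6*f)
a(h) = (3 + h)**2 (a(h) = (h + 3)**2 = (3 + h)**2)
(77 + a(s(4, -1)))**2 = (77 + (3 + (-15 - 6*(-1)))**2)**2 = (77 + (3 + (-15 + 6))**2)**2 = (77 + (3 - 9)**2)**2 = (77 + (-6)**2)**2 = (77 + 36)**2 = 113**2 = 12769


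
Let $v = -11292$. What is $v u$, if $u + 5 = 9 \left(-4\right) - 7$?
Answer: $542016$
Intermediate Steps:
$u = -48$ ($u = -5 + \left(9 \left(-4\right) - 7\right) = -5 - 43 = -48$)
$v u = \left(-11292\right) \left(-48\right) = 542016$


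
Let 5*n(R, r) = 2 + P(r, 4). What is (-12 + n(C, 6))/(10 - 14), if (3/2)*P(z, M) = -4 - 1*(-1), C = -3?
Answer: 3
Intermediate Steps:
P(z, M) = -2 (P(z, M) = 2*(-4 - 1*(-1))/3 = 2*(-4 + 1)/3 = (2/3)*(-3) = -2)
n(R, r) = 0 (n(R, r) = (2 - 2)/5 = (1/5)*0 = 0)
(-12 + n(C, 6))/(10 - 14) = (-12 + 0)/(10 - 14) = -12/(-4) = -1/4*(-12) = 3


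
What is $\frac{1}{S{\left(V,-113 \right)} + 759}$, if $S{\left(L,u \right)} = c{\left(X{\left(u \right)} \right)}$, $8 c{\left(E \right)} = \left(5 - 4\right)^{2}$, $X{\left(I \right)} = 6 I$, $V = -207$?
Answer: $\frac{8}{6073} \approx 0.0013173$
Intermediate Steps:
$c{\left(E \right)} = \frac{1}{8}$ ($c{\left(E \right)} = \frac{\left(5 - 4\right)^{2}}{8} = \frac{1^{2}}{8} = \frac{1}{8} \cdot 1 = \frac{1}{8}$)
$S{\left(L,u \right)} = \frac{1}{8}$
$\frac{1}{S{\left(V,-113 \right)} + 759} = \frac{1}{\frac{1}{8} + 759} = \frac{1}{\frac{6073}{8}} = \frac{8}{6073}$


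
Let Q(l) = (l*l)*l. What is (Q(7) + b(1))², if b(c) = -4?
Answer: 114921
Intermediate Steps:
Q(l) = l³ (Q(l) = l²*l = l³)
(Q(7) + b(1))² = (7³ - 4)² = (343 - 4)² = 339² = 114921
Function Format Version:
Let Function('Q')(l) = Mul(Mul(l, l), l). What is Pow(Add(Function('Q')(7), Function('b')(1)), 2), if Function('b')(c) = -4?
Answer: 114921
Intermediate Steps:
Function('Q')(l) = Pow(l, 3) (Function('Q')(l) = Mul(Pow(l, 2), l) = Pow(l, 3))
Pow(Add(Function('Q')(7), Function('b')(1)), 2) = Pow(Add(Pow(7, 3), -4), 2) = Pow(Add(343, -4), 2) = Pow(339, 2) = 114921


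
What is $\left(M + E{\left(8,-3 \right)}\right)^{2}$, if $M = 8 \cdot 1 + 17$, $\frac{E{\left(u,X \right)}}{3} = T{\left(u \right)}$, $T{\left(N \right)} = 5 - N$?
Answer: $256$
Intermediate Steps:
$E{\left(u,X \right)} = 15 - 3 u$ ($E{\left(u,X \right)} = 3 \left(5 - u\right) = 15 - 3 u$)
$M = 25$ ($M = 8 + 17 = 25$)
$\left(M + E{\left(8,-3 \right)}\right)^{2} = \left(25 + \left(15 - 24\right)\right)^{2} = \left(25 - 9\right)^{2} = 16^{2} = 256$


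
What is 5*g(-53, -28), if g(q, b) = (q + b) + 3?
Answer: -390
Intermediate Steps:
g(q, b) = 3 + b + q (g(q, b) = (b + q) + 3 = 3 + b + q)
5*g(-53, -28) = 5*(3 - 28 - 53) = 5*(-78) = -390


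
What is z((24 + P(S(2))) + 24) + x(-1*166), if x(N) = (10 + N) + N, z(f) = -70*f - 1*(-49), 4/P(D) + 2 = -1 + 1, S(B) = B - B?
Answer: -3493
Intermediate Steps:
S(B) = 0
P(D) = -2 (P(D) = 4/(-2 + (-1 + 1)) = 4/(-2 + 0) = 4/(-2) = 4*(-1/2) = -2)
z(f) = 49 - 70*f (z(f) = -70*f + 49 = 49 - 70*f)
x(N) = 10 + 2*N
z((24 + P(S(2))) + 24) + x(-1*166) = (49 - 70*((24 - 2) + 24)) + (10 + 2*(-1*166)) = (49 - 70*(22 + 24)) + (10 + 2*(-166)) = (49 - 70*46) + (10 - 332) = (49 - 3220) - 322 = -3171 - 322 = -3493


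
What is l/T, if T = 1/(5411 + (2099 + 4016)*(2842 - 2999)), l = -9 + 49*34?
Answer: -1581845108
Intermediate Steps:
l = 1657 (l = -9 + 1666 = 1657)
T = -1/954644 (T = 1/(5411 + 6115*(-157)) = 1/(5411 - 960055) = 1/(-954644) = -1/954644 ≈ -1.0475e-6)
l/T = 1657/(-1/954644) = 1657*(-954644) = -1581845108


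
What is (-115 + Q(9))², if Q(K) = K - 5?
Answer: 12321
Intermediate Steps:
Q(K) = -5 + K
(-115 + Q(9))² = (-115 + (-5 + 9))² = (-115 + 4)² = (-111)² = 12321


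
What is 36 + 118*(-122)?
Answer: -14360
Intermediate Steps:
36 + 118*(-122) = 36 - 14396 = -14360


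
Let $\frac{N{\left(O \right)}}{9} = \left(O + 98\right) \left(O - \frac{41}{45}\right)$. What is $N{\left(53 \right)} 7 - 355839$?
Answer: $\frac{698413}{5} \approx 1.3968 \cdot 10^{5}$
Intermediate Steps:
$N{\left(O \right)} = 9 \left(98 + O\right) \left(- \frac{41}{45} + O\right)$ ($N{\left(O \right)} = 9 \left(O + 98\right) \left(O - \frac{41}{45}\right) = 9 \left(98 + O\right) \left(O - \frac{41}{45}\right) = 9 \left(98 + O\right) \left(- \frac{41}{45} + O\right)$)
$N{\left(53 \right)} 7 - 355839 = \left(- \frac{4018}{5} + 9 \cdot 53^{2} + \frac{4369}{5} \cdot 53\right) 7 - 355839 = \left(- \frac{4018}{5} + 9 \cdot 2809 + \frac{231557}{5}\right) 7 - 355839 = \left(- \frac{4018}{5} + 25281 + \frac{231557}{5}\right) 7 - 355839 = \frac{353944}{5} \cdot 7 - 355839 = \frac{2477608}{5} - 355839 = \frac{698413}{5}$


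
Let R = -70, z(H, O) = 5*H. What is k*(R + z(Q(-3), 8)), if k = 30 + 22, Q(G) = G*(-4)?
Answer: -520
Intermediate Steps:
Q(G) = -4*G
k = 52
k*(R + z(Q(-3), 8)) = 52*(-70 + 5*(-4*(-3))) = 52*(-70 + 5*12) = 52*(-70 + 60) = 52*(-10) = -520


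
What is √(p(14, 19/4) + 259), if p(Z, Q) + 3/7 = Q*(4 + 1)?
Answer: √55335/14 ≈ 16.802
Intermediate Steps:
p(Z, Q) = -3/7 + 5*Q (p(Z, Q) = -3/7 + Q*(4 + 1) = -3/7 + Q*5 = -3/7 + 5*Q)
√(p(14, 19/4) + 259) = √((-3/7 + 5*(19/4)) + 259) = √((-3/7 + 95/4) + 259) = √(653/28 + 259) = √(7905/28) = √55335/14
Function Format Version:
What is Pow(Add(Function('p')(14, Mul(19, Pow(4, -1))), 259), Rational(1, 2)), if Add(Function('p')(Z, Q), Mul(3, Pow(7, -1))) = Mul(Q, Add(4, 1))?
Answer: Mul(Rational(1, 14), Pow(55335, Rational(1, 2))) ≈ 16.802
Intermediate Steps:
Function('p')(Z, Q) = Add(Rational(-3, 7), Mul(5, Q)) (Function('p')(Z, Q) = Add(Rational(-3, 7), Mul(Q, Add(4, 1))) = Add(Rational(-3, 7), Mul(Q, 5)) = Add(Rational(-3, 7), Mul(5, Q)))
Pow(Add(Function('p')(14, Mul(19, Pow(4, -1))), 259), Rational(1, 2)) = Pow(Add(Add(Rational(-3, 7), Mul(5, Mul(19, Pow(4, -1)))), 259), Rational(1, 2)) = Pow(Add(Add(Rational(-3, 7), Mul(5, Mul(19, Rational(1, 4)))), 259), Rational(1, 2)) = Pow(Add(Add(Rational(-3, 7), Mul(5, Rational(19, 4))), 259), Rational(1, 2)) = Pow(Add(Add(Rational(-3, 7), Rational(95, 4)), 259), Rational(1, 2)) = Pow(Add(Rational(653, 28), 259), Rational(1, 2)) = Pow(Rational(7905, 28), Rational(1, 2)) = Mul(Rational(1, 14), Pow(55335, Rational(1, 2)))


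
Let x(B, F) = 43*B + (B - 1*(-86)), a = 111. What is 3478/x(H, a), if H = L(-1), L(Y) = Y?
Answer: 1739/21 ≈ 82.810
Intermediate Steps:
H = -1
x(B, F) = 86 + 44*B (x(B, F) = 43*B + (B + 86) = 43*B + (86 + B) = 86 + 44*B)
3478/x(H, a) = 3478/(86 + 44*(-1)) = 3478/(86 - 44) = 3478/42 = 3478*(1/42) = 1739/21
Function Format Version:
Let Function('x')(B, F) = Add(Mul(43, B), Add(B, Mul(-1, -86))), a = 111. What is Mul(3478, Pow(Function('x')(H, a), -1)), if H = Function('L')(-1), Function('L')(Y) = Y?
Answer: Rational(1739, 21) ≈ 82.810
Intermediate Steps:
H = -1
Function('x')(B, F) = Add(86, Mul(44, B)) (Function('x')(B, F) = Add(Mul(43, B), Add(B, 86)) = Add(Mul(43, B), Add(86, B)) = Add(86, Mul(44, B)))
Mul(3478, Pow(Function('x')(H, a), -1)) = Mul(3478, Pow(Add(86, Mul(44, -1)), -1)) = Mul(3478, Pow(Add(86, -44), -1)) = Mul(3478, Pow(42, -1)) = Mul(3478, Rational(1, 42)) = Rational(1739, 21)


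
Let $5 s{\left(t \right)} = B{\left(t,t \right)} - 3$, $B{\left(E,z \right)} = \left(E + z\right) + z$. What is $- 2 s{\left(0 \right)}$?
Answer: $\frac{6}{5} \approx 1.2$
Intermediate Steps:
$B{\left(E,z \right)} = E + 2 z$
$s{\left(t \right)} = - \frac{3}{5} + \frac{3 t}{5}$ ($s{\left(t \right)} = \frac{\left(t + 2 t\right) - 3}{5} = \frac{3 t - 3}{5} = \frac{-3 + 3 t}{5} = - \frac{3}{5} + \frac{3 t}{5}$)
$- 2 s{\left(0 \right)} = - 2 \left(- \frac{3}{5} + \frac{3}{5} \cdot 0\right) = - 2 \left(- \frac{3}{5} + 0\right) = \left(-2\right) \left(- \frac{3}{5}\right) = \frac{6}{5}$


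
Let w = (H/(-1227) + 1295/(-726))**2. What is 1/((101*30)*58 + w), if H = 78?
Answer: 88169800356/15495261600821401 ≈ 5.6901e-6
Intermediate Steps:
w = 300886257961/88169800356 (w = (78/(-1227) + 1295/(-726))**2 = (78*(-1/1227) + 1295*(-1/726))**2 = (-26/409 - 1295/726)**2 = (-548531/296934)**2 = 300886257961/88169800356 ≈ 3.4126)
1/((101*30)*58 + w) = 1/((101*30)*58 + 300886257961/88169800356) = 1/(3030*58 + 300886257961/88169800356) = 1/(175740 + 300886257961/88169800356) = 1/(15495261600821401/88169800356) = 88169800356/15495261600821401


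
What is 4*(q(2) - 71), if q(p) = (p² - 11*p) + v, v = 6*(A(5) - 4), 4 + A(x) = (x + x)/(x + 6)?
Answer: -5788/11 ≈ -526.18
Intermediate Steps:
A(x) = -4 + 2*x/(6 + x) (A(x) = -4 + (x + x)/(x + 6) = -4 + (2*x)/(6 + x) = -4 + 2*x/(6 + x))
v = -468/11 (v = 6*(2*(-12 - 1*5)/(6 + 5) - 4) = 6*(2*(-12 - 5)/11 - 4) = 6*(2*(1/11)*(-17) - 4) = 6*(-34/11 - 4) = 6*(-78/11) = -468/11 ≈ -42.545)
q(p) = -468/11 + p² - 11*p (q(p) = (p² - 11*p) - 468/11 = -468/11 + p² - 11*p)
4*(q(2) - 71) = 4*((-468/11 + 2² - 11*2) - 71) = 4*((-468/11 + 4 - 22) - 71) = 4*(-666/11 - 71) = 4*(-1447/11) = -5788/11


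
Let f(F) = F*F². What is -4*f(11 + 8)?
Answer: -27436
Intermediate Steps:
f(F) = F³
-4*f(11 + 8) = -4*(11 + 8)³ = -4*19³ = -4*6859 = -27436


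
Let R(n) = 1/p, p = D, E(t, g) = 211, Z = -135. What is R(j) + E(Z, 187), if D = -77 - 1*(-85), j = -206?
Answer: 1689/8 ≈ 211.13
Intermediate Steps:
D = 8 (D = -77 + 85 = 8)
p = 8
R(n) = 1/8
R(j) + E(Z, 187) = 1/8 + 211 = 1689/8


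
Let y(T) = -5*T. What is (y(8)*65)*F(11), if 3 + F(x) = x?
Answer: -20800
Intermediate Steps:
F(x) = -3 + x
(y(8)*65)*F(11) = (-5*8*65)*(-3 + 11) = -40*65*8 = -2600*8 = -20800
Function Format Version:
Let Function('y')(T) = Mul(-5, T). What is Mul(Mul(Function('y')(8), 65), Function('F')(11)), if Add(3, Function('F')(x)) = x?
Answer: -20800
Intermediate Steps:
Function('F')(x) = Add(-3, x)
Mul(Mul(Function('y')(8), 65), Function('F')(11)) = Mul(Mul(Mul(-5, 8), 65), Add(-3, 11)) = Mul(Mul(-40, 65), 8) = Mul(-2600, 8) = -20800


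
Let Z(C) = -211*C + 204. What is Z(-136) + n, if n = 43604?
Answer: 72504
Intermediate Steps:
Z(C) = 204 - 211*C
Z(-136) + n = (204 - 211*(-136)) + 43604 = (204 + 28696) + 43604 = 28900 + 43604 = 72504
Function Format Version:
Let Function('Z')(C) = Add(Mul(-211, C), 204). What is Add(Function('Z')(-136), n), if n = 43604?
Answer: 72504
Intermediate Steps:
Function('Z')(C) = Add(204, Mul(-211, C))
Add(Function('Z')(-136), n) = Add(Add(204, Mul(-211, -136)), 43604) = Add(Add(204, 28696), 43604) = Add(28900, 43604) = 72504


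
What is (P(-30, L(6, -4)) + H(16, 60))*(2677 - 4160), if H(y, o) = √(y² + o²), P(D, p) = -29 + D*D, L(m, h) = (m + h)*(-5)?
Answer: -1291693 - 5932*√241 ≈ -1.3838e+6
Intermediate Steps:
L(m, h) = -5*h - 5*m (L(m, h) = (h + m)*(-5) = -5*h - 5*m)
P(D, p) = -29 + D²
H(y, o) = √(o² + y²)
(P(-30, L(6, -4)) + H(16, 60))*(2677 - 4160) = ((-29 + (-30)²) + √(60² + 16²))*(2677 - 4160) = ((-29 + 900) + √(3600 + 256))*(-1483) = (871 + √3856)*(-1483) = (871 + 4*√241)*(-1483) = -1291693 - 5932*√241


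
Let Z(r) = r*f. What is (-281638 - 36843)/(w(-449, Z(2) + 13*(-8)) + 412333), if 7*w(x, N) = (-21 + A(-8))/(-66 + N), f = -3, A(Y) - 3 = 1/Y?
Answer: -3138948736/4063954193 ≈ -0.77239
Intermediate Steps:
A(Y) = 3 + 1/Y
Z(r) = -3*r (Z(r) = r*(-3) = -3*r)
w(x, N) = -145/(56*(-66 + N)) (w(x, N) = ((-21 + (3 + 1/(-8)))/(-66 + N))/7 = ((-21 + (3 - ⅛))/(-66 + N))/7 = ((-21 + 23/8)/(-66 + N))/7 = (-145/(8*(-66 + N)))/7 = -145/(56*(-66 + N)))
(-281638 - 36843)/(w(-449, Z(2) + 13*(-8)) + 412333) = (-281638 - 36843)/(-145/(-3696 + 56*(-3*2 + 13*(-8))) + 412333) = -318481/(-145/(-3696 + 56*(-6 - 104)) + 412333) = -318481/(-145/(-3696 + 56*(-110)) + 412333) = -318481/(-145/(-3696 - 6160) + 412333) = -318481/(-145/(-9856) + 412333) = -318481/(-145*(-1/9856) + 412333) = -318481/(145/9856 + 412333) = -318481/4063954193/9856 = -318481*9856/4063954193 = -3138948736/4063954193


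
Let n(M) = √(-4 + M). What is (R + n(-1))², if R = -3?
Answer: (3 - I*√5)² ≈ 4.0 - 13.416*I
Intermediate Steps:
(R + n(-1))² = (-3 + √(-4 - 1))² = (-3 + √(-5))² = (-3 + I*√5)²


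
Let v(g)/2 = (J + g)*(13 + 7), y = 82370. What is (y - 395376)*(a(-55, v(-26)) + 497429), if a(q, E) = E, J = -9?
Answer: -155260053174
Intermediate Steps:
v(g) = -360 + 40*g (v(g) = 2*((-9 + g)*(13 + 7)) = 2*((-9 + g)*20) = 2*(-180 + 20*g) = -360 + 40*g)
(y - 395376)*(a(-55, v(-26)) + 497429) = (82370 - 395376)*((-360 + 40*(-26)) + 497429) = -313006*((-360 - 1040) + 497429) = -313006*(-1400 + 497429) = -313006*496029 = -155260053174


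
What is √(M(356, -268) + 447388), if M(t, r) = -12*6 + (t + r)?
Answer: 2*√111851 ≈ 668.88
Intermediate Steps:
M(t, r) = -72 + r + t (M(t, r) = -72 + (r + t) = -72 + r + t)
√(M(356, -268) + 447388) = √((-72 - 268 + 356) + 447388) = √(16 + 447388) = √447404 = 2*√111851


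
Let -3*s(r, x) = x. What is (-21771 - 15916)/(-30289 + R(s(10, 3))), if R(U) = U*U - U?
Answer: 37687/30287 ≈ 1.2443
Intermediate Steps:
s(r, x) = -x/3
R(U) = U² - U
(-21771 - 15916)/(-30289 + R(s(10, 3))) = (-21771 - 15916)/(-30289 + (-⅓*3)*(-1 - ⅓*3)) = -37687/(-30289 - (-1 - 1)) = -37687/(-30289 - 1*(-2)) = -37687/(-30289 + 2) = -37687/(-30287) = -37687*(-1/30287) = 37687/30287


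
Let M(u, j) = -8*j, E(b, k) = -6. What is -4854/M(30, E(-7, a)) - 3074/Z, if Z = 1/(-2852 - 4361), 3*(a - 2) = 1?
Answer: 177381287/8 ≈ 2.2173e+7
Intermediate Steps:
a = 7/3 (a = 2 + (⅓)*1 = 2 + ⅓ = 7/3 ≈ 2.3333)
Z = -1/7213 (Z = 1/(-7213) = -1/7213 ≈ -0.00013864)
-4854/M(30, E(-7, a)) - 3074/Z = -4854/((-8*(-6))) - 3074/(-1/7213) = -4854/48 - 3074*(-7213) = -4854*1/48 + 22172762 = -809/8 + 22172762 = 177381287/8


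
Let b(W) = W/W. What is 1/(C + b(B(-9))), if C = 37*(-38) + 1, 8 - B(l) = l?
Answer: -1/1404 ≈ -0.00071225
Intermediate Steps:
B(l) = 8 - l
b(W) = 1
C = -1405 (C = -1406 + 1 = -1405)
1/(C + b(B(-9))) = 1/(-1405 + 1) = 1/(-1404) = -1/1404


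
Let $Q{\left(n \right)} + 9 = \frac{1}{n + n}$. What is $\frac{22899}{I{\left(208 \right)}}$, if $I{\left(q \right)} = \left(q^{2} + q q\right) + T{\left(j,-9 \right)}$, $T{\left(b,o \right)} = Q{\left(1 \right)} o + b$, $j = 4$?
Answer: $\frac{15266}{57739} \approx 0.2644$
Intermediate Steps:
$Q{\left(n \right)} = -9 + \frac{1}{2 n}$ ($Q{\left(n \right)} = -9 + \frac{1}{n + n} = -9 + \frac{1}{2 n}$)
$T{\left(b,o \right)} = b - \frac{17 o}{2}$ ($T{\left(b,o \right)} = \left(-9 + \frac{1}{2 \cdot 1}\right) o + b = \left(-9 + \frac{1}{2} \cdot 1\right) o + b = \left(-9 + \frac{1}{2}\right) o + b = - \frac{17 o}{2} + b = b - \frac{17 o}{2}$)
$I{\left(q \right)} = \frac{161}{2} + 2 q^{2}$ ($I{\left(q \right)} = \left(q^{2} + q q\right) + \left(4 - - \frac{153}{2}\right) = \left(q^{2} + q^{2}\right) + \left(4 + \frac{153}{2}\right) = 2 q^{2} + \frac{161}{2} = \frac{161}{2} + 2 q^{2}$)
$\frac{22899}{I{\left(208 \right)}} = \frac{22899}{\frac{161}{2} + 2 \cdot 208^{2}} = \frac{22899}{\frac{161}{2} + 2 \cdot 43264} = \frac{22899}{\frac{161}{2} + 86528} = \frac{22899}{\frac{173217}{2}} = 22899 \cdot \frac{2}{173217} = \frac{15266}{57739}$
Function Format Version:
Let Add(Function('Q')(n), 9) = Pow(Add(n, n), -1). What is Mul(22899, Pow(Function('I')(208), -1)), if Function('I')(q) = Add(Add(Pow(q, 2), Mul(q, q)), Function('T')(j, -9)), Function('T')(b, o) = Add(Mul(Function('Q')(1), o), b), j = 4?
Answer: Rational(15266, 57739) ≈ 0.26440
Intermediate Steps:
Function('Q')(n) = Add(-9, Mul(Rational(1, 2), Pow(n, -1))) (Function('Q')(n) = Add(-9, Pow(Add(n, n), -1)) = Add(-9, Pow(Mul(2, n), -1)) = Add(-9, Mul(Rational(1, 2), Pow(n, -1))))
Function('T')(b, o) = Add(b, Mul(Rational(-17, 2), o)) (Function('T')(b, o) = Add(Mul(Add(-9, Mul(Rational(1, 2), Pow(1, -1))), o), b) = Add(Mul(Add(-9, Mul(Rational(1, 2), 1)), o), b) = Add(Mul(Add(-9, Rational(1, 2)), o), b) = Add(Mul(Rational(-17, 2), o), b) = Add(b, Mul(Rational(-17, 2), o)))
Function('I')(q) = Add(Rational(161, 2), Mul(2, Pow(q, 2))) (Function('I')(q) = Add(Add(Pow(q, 2), Mul(q, q)), Add(4, Mul(Rational(-17, 2), -9))) = Add(Add(Pow(q, 2), Pow(q, 2)), Add(4, Rational(153, 2))) = Add(Mul(2, Pow(q, 2)), Rational(161, 2)) = Add(Rational(161, 2), Mul(2, Pow(q, 2))))
Mul(22899, Pow(Function('I')(208), -1)) = Mul(22899, Pow(Add(Rational(161, 2), Mul(2, Pow(208, 2))), -1)) = Mul(22899, Pow(Add(Rational(161, 2), Mul(2, 43264)), -1)) = Mul(22899, Pow(Add(Rational(161, 2), 86528), -1)) = Mul(22899, Pow(Rational(173217, 2), -1)) = Mul(22899, Rational(2, 173217)) = Rational(15266, 57739)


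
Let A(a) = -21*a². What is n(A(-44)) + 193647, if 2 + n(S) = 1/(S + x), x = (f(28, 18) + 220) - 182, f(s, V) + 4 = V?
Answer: 7862761579/40604 ≈ 1.9365e+5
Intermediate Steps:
f(s, V) = -4 + V
x = 52 (x = ((-4 + 18) + 220) - 182 = (14 + 220) - 182 = 234 - 182 = 52)
n(S) = -2 + 1/(52 + S) (n(S) = -2 + 1/(S + 52) = -2 + 1/(52 + S))
n(A(-44)) + 193647 = (-103 - (-42)*(-44)²)/(52 - 21*(-44)²) + 193647 = (-103 - (-42)*1936)/(52 - 21*1936) + 193647 = (-103 - 2*(-40656))/(52 - 40656) + 193647 = (-103 + 81312)/(-40604) + 193647 = -1/40604*81209 + 193647 = -81209/40604 + 193647 = 7862761579/40604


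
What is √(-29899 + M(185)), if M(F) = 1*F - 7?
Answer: I*√29721 ≈ 172.4*I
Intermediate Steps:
M(F) = -7 + F (M(F) = F - 7 = -7 + F)
√(-29899 + M(185)) = √(-29899 + (-7 + 185)) = √(-29899 + 178) = √(-29721) = I*√29721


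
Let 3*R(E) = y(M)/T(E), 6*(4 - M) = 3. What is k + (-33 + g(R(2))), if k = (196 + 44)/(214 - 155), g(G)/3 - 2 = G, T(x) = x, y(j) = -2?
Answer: -1412/59 ≈ -23.932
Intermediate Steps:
M = 7/2 (M = 4 - ⅙*3 = 4 - ½ = 7/2 ≈ 3.5000)
R(E) = -2/(3*E) (R(E) = (-2/E)/3 = -2/(3*E))
g(G) = 6 + 3*G
k = 240/59 ≈ 4.0678
k + (-33 + g(R(2))) = 240/59 + (-33 + (6 + 3*(-⅔/2))) = 240/59 + (-33 + (6 + 3*(-⅔*½))) = 240/59 + (-33 + (6 + 3*(-⅓))) = 240/59 + (-33 + (6 - 1)) = 240/59 + (-33 + 5) = 240/59 - 28 = -1412/59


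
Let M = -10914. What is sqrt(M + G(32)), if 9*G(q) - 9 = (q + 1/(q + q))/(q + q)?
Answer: I*sqrt(402294783)/192 ≈ 104.47*I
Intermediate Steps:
G(q) = 1 + (q + 1/(2*q))/(18*q) (G(q) = 1 + ((q + 1/(q + q))/(q + q))/9 = 1 + ((q + 1/(2*q))/((2*q)))/9 = 1 + ((q + 1/(2*q))*(1/(2*q)))/9 = 1 + ((q + 1/(2*q))/(2*q))/9 = 1 + (q + 1/(2*q))/(18*q))
sqrt(M + G(32)) = sqrt(-10914 + (19/18 + (1/36)/32**2)) = sqrt(-10914 + (19/18 + (1/36)*(1/1024))) = sqrt(-10914 + (19/18 + 1/36864)) = sqrt(-10914 + 12971/12288) = sqrt(-134098261/12288) = I*sqrt(402294783)/192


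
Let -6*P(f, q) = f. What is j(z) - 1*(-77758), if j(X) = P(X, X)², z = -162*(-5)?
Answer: 95983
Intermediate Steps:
z = 810
P(f, q) = -f/6
j(X) = X²/36 (j(X) = (-X/6)² = X²/36)
j(z) - 1*(-77758) = (1/36)*810² - 1*(-77758) = (1/36)*656100 + 77758 = 18225 + 77758 = 95983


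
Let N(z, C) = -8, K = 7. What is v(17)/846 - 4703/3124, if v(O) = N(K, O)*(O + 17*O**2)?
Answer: -63594649/1321452 ≈ -48.125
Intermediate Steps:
v(O) = -136*O**2 - 8*O (v(O) = -8*(O + 17*O**2) = -136*O**2 - 8*O)
v(17)/846 - 4703/3124 = -8*17*(1 + 17*17)/846 - 4703/3124 = -8*17*(1 + 289)*(1/846) - 4703*1/3124 = -8*17*290*(1/846) - 4703/3124 = -39440*1/846 - 4703/3124 = -19720/423 - 4703/3124 = -63594649/1321452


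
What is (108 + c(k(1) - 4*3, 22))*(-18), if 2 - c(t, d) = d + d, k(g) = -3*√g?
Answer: -1188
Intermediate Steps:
c(t, d) = 2 - 2*d (c(t, d) = 2 - (d + d) = 2 - 2*d)
(108 + c(k(1) - 4*3, 22))*(-18) = (108 + (2 - 2*22))*(-18) = (108 + (2 - 44))*(-18) = (108 - 42)*(-18) = 66*(-18) = -1188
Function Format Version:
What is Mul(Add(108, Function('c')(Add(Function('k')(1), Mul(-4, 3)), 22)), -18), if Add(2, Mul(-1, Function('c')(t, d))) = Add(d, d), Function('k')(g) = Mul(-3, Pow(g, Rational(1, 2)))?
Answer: -1188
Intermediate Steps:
Function('c')(t, d) = Add(2, Mul(-2, d)) (Function('c')(t, d) = Add(2, Mul(-1, Add(d, d))) = Add(2, Mul(-1, Mul(2, d))) = Add(2, Mul(-2, d)))
Mul(Add(108, Function('c')(Add(Function('k')(1), Mul(-4, 3)), 22)), -18) = Mul(Add(108, Add(2, Mul(-2, 22))), -18) = Mul(Add(108, Add(2, -44)), -18) = Mul(Add(108, -42), -18) = Mul(66, -18) = -1188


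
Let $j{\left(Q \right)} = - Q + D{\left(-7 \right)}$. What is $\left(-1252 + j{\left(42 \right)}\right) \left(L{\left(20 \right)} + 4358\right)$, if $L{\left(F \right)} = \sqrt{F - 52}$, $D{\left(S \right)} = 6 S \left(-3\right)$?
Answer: $-5090144 - 4672 i \sqrt{2} \approx -5.0901 \cdot 10^{6} - 6607.2 i$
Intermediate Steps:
$D{\left(S \right)} = - 18 S$
$j{\left(Q \right)} = 126 - Q$ ($j{\left(Q \right)} = - Q - -126 = - Q + 126 = 126 - Q$)
$L{\left(F \right)} = \sqrt{-52 + F}$
$\left(-1252 + j{\left(42 \right)}\right) \left(L{\left(20 \right)} + 4358\right) = \left(-1252 + \left(126 - 42\right)\right) \left(\sqrt{-52 + 20} + 4358\right) = \left(-1252 + \left(126 - 42\right)\right) \left(\sqrt{-32} + 4358\right) = \left(-1252 + 84\right) \left(4 i \sqrt{2} + 4358\right) = - 1168 \left(4358 + 4 i \sqrt{2}\right) = -5090144 - 4672 i \sqrt{2}$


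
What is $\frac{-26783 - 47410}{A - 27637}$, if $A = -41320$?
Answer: $\frac{10599}{9851} \approx 1.0759$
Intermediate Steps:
$\frac{-26783 - 47410}{A - 27637} = \frac{-26783 - 47410}{-41320 - 27637} = \frac{-26783 - 47410}{-68957} = \left(-74193\right) \left(- \frac{1}{68957}\right) = \frac{10599}{9851}$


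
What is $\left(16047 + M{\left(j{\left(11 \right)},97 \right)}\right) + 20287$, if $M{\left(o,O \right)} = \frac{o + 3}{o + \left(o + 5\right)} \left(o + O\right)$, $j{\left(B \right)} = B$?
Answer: $36390$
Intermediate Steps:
$M{\left(o,O \right)} = \frac{\left(3 + o\right) \left(O + o\right)}{5 + 2 o}$ ($M{\left(o,O \right)} = \frac{3 + o}{o + \left(5 + o\right)} \left(O + o\right) = \frac{3 + o}{5 + 2 o} \left(O + o\right) = \frac{\left(3 + o\right) \left(O + o\right)}{5 + 2 o}$)
$\left(16047 + M{\left(j{\left(11 \right)},97 \right)}\right) + 20287 = \left(16047 + \frac{11^{2} + 3 \cdot 97 + 3 \cdot 11 + 97 \cdot 11}{5 + 2 \cdot 11}\right) + 20287 = \left(16047 + \frac{121 + 291 + 33 + 1067}{5 + 22}\right) + 20287 = \left(16047 + \frac{1}{27} \cdot 1512\right) + 20287 = \left(16047 + 56\right) + 20287 = 16103 + 20287 = 36390$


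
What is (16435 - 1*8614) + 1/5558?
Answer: 43469119/5558 ≈ 7821.0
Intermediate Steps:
(16435 - 1*8614) + 1/5558 = (16435 - 8614) + 1/5558 = 7821 + 1/5558 = 43469119/5558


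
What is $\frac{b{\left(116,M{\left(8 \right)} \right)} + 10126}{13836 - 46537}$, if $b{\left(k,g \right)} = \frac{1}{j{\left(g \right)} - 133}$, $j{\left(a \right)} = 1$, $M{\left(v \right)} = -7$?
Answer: $- \frac{1336631}{4316532} \approx -0.30965$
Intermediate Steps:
$b{\left(k,g \right)} = - \frac{1}{132}$ ($b{\left(k,g \right)} = \frac{1}{1 - 133} = \frac{1}{-132} = - \frac{1}{132}$)
$\frac{b{\left(116,M{\left(8 \right)} \right)} + 10126}{13836 - 46537} = \frac{- \frac{1}{132} + 10126}{13836 - 46537} = \frac{1336631}{132 \left(-32701\right)} = \frac{1336631}{132} \left(- \frac{1}{32701}\right) = - \frac{1336631}{4316532}$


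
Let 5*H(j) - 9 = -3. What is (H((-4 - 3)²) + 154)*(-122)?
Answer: -94672/5 ≈ -18934.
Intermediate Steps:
H(j) = 6/5 (H(j) = 9/5 + (⅕)*(-3) = 9/5 - ⅗ = 6/5)
(H((-4 - 3)²) + 154)*(-122) = (6/5 + 154)*(-122) = (776/5)*(-122) = -94672/5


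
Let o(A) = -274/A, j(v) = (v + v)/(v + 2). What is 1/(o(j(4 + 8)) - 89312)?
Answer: -6/536831 ≈ -1.1177e-5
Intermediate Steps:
j(v) = 2*v/(2 + v) (j(v) = (2*v)/(2 + v) = 2*v/(2 + v))
1/(o(j(4 + 8)) - 89312) = 1/(-274*(2 + (4 + 8))/(2*(4 + 8)) - 89312) = 1/(-274/(2*12/(2 + 12)) - 89312) = 1/(-274/(2*12/14) - 89312) = 1/(-274/(2*12*(1/14)) - 89312) = 1/(-274/12/7 - 89312) = 1/(-274*7/12 - 89312) = 1/(-959/6 - 89312) = 1/(-536831/6) = -6/536831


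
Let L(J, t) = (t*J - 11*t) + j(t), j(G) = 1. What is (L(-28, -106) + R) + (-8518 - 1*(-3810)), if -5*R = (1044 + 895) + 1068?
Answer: -5872/5 ≈ -1174.4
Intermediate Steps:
R = -3007/5 (R = -((1044 + 895) + 1068)/5 = -(1939 + 1068)/5 = -⅕*3007 = -3007/5 ≈ -601.40)
L(J, t) = 1 - 11*t + J*t (L(J, t) = (t*J - 11*t) + 1 = (J*t - 11*t) + 1 = (-11*t + J*t) + 1 = 1 - 11*t + J*t)
(L(-28, -106) + R) + (-8518 - 1*(-3810)) = ((1 - 11*(-106) - 28*(-106)) - 3007/5) + (-8518 - 1*(-3810)) = ((1 + 1166 + 2968) - 3007/5) + (-8518 + 3810) = (4135 - 3007/5) - 4708 = 17668/5 - 4708 = -5872/5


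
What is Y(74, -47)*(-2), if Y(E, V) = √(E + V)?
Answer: -6*√3 ≈ -10.392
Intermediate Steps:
Y(74, -47)*(-2) = √(74 - 47)*(-2) = √27*(-2) = (3*√3)*(-2) = -6*√3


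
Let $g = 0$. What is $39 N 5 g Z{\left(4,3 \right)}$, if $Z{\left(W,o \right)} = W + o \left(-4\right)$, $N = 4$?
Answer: $0$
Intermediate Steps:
$Z{\left(W,o \right)} = W - 4 o$
$39 N 5 g Z{\left(4,3 \right)} = 39 \cdot 4 \cdot 5 \cdot 0 \left(4 - 12\right) = 39 \cdot 20 \cdot 0 \left(4 - 12\right) = 39 \cdot 0 \left(-8\right) = 0 \left(-8\right) = 0$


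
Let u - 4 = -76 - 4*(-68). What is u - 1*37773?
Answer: -37573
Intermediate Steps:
u = 200 (u = 4 + (-76 - 4*(-68)) = 4 + (-76 + 272) = 4 + 196 = 200)
u - 1*37773 = 200 - 1*37773 = 200 - 37773 = -37573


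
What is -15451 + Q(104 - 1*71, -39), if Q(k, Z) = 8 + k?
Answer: -15410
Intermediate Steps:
-15451 + Q(104 - 1*71, -39) = -15451 + (8 + (104 - 1*71)) = -15451 + (8 + (104 - 71)) = -15451 + (8 + 33) = -15451 + 41 = -15410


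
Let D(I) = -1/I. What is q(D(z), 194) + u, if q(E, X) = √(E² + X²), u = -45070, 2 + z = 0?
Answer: -45070 + √150545/2 ≈ -44876.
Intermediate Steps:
z = -2 (z = -2 + 0 = -2)
q(D(z), 194) + u = √((-1/(-2))² + 194²) - 45070 = √((-1*(-½))² + 37636) - 45070 = √((½)² + 37636) - 45070 = √(¼ + 37636) - 45070 = √(150545/4) - 45070 = √150545/2 - 45070 = -45070 + √150545/2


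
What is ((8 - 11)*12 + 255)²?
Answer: 47961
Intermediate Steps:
((8 - 11)*12 + 255)² = (-3*12 + 255)² = (-36 + 255)² = 219² = 47961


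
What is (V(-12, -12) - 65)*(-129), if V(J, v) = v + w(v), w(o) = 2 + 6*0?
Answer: 9675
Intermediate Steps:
w(o) = 2 (w(o) = 2 + 0 = 2)
V(J, v) = 2 + v (V(J, v) = v + 2 = 2 + v)
(V(-12, -12) - 65)*(-129) = ((2 - 12) - 65)*(-129) = (-10 - 65)*(-129) = -75*(-129) = 9675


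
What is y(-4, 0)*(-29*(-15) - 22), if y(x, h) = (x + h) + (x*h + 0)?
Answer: -1652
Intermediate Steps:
y(x, h) = h + x + h*x (y(x, h) = (h + x) + (h*x + 0) = (h + x) + h*x = h + x + h*x)
y(-4, 0)*(-29*(-15) - 22) = (0 - 4 + 0*(-4))*(-29*(-15) - 22) = (0 - 4 + 0)*(435 - 22) = -4*413 = -1652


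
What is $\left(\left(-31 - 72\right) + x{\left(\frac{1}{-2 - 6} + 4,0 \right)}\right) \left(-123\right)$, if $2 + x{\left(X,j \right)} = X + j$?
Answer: $\frac{99507}{8} \approx 12438.0$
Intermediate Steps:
$x{\left(X,j \right)} = -2 + X + j$ ($x{\left(X,j \right)} = -2 + \left(X + j\right) = -2 + X + j$)
$\left(\left(-31 - 72\right) + x{\left(\frac{1}{-2 - 6} + 4,0 \right)}\right) \left(-123\right) = \left(\left(-31 - 72\right) + \left(-2 + \left(\frac{1}{-2 - 6} + 4\right) + 0\right)\right) \left(-123\right) = \left(-103 + \left(-2 + \left(\frac{1}{-8} + 4\right) + 0\right)\right) \left(-123\right) = \left(-103 + \left(-2 + \left(- \frac{1}{8} + 4\right) + 0\right)\right) \left(-123\right) = \left(-103 + \left(-2 + \frac{31}{8} + 0\right)\right) \left(-123\right) = \left(-103 + \frac{15}{8}\right) \left(-123\right) = \left(- \frac{809}{8}\right) \left(-123\right) = \frac{99507}{8}$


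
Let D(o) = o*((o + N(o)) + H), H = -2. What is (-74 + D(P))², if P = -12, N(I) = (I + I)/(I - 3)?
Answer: 139876/25 ≈ 5595.0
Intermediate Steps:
N(I) = 2*I/(-3 + I) (N(I) = (2*I)/(-3 + I) = 2*I/(-3 + I))
D(o) = o*(-2 + o + 2*o/(-3 + o)) (D(o) = o*((o + 2*o/(-3 + o)) - 2) = o*(-2 + o + 2*o/(-3 + o)))
(-74 + D(P))² = (-74 - 12*(6 + (-12)² - 3*(-12))/(-3 - 12))² = (-74 - 12*(6 + 144 + 36)/(-15))² = (-74 - 12*(-1/15)*186)² = (-74 + 744/5)² = (374/5)² = 139876/25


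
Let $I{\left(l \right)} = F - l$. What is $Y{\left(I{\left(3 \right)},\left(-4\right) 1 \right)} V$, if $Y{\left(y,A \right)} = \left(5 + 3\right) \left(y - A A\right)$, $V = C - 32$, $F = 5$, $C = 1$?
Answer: $3472$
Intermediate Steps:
$V = -31$ ($V = 1 - 32 = -31$)
$I{\left(l \right)} = 5 - l$
$Y{\left(y,A \right)} = - 8 A^{2} + 8 y$ ($Y{\left(y,A \right)} = 8 \left(y - A^{2}\right) = - 8 A^{2} + 8 y$)
$Y{\left(I{\left(3 \right)},\left(-4\right) 1 \right)} V = \left(- 8 \left(\left(-4\right) 1\right)^{2} + 8 \left(5 - 3\right)\right) \left(-31\right) = \left(- 8 \left(-4\right)^{2} + 8 \left(5 - 3\right)\right) \left(-31\right) = \left(\left(-8\right) 16 + 8 \cdot 2\right) \left(-31\right) = \left(-128 + 16\right) \left(-31\right) = \left(-112\right) \left(-31\right) = 3472$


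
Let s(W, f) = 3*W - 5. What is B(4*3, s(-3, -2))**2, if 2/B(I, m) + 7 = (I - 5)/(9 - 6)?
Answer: 9/49 ≈ 0.18367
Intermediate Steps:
s(W, f) = -5 + 3*W
B(I, m) = 2/(-26/3 + I/3) (B(I, m) = 2/(-7 + (I - 5)/(9 - 6)) = 2/(-7 + (-5 + I)/3) = 2/(-7 + (-5 + I)*(1/3)) = 2/(-7 + (-5/3 + I/3)) = 2/(-26/3 + I/3))
B(4*3, s(-3, -2))**2 = (6/(-26 + 4*3))**2 = (6/(-26 + 12))**2 = (6/(-14))**2 = (6*(-1/14))**2 = (-3/7)**2 = 9/49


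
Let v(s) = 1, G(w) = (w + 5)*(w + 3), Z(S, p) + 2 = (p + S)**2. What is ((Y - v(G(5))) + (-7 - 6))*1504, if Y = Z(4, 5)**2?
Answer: 9365408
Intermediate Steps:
Z(S, p) = -2 + (S + p)**2 (Z(S, p) = -2 + (p + S)**2 = -2 + (S + p)**2)
G(w) = (3 + w)*(5 + w) (G(w) = (5 + w)*(3 + w) = (3 + w)*(5 + w))
Y = 6241 (Y = (-2 + (4 + 5)**2)**2 = (-2 + 9**2)**2 = (-2 + 81)**2 = 79**2 = 6241)
((Y - v(G(5))) + (-7 - 6))*1504 = ((6241 - 1*1) + (-7 - 6))*1504 = ((6241 - 1) - 13)*1504 = (6240 - 13)*1504 = 6227*1504 = 9365408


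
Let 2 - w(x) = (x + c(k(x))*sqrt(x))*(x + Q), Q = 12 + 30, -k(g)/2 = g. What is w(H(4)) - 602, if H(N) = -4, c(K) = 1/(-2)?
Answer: -448 + 38*I ≈ -448.0 + 38.0*I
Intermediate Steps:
k(g) = -2*g
c(K) = -1/2
Q = 42
w(x) = 2 - (42 + x)*(x - sqrt(x)/2) (w(x) = 2 - (x - sqrt(x)/2)*(x + 42) = 2 - (x - sqrt(x)/2)*(42 + x) = 2 - (42 + x)*(x - sqrt(x)/2))
w(H(4)) - 602 = (2 + (-4)**(3/2)/2 - 1*(-4)**2 - 42*(-4) + 21*sqrt(-4)) - 602 = (2 + (-8*I)/2 - 1*16 + 168 + 21*(2*I)) - 602 = (2 - 4*I - 16 + 168 + 42*I) - 602 = (154 + 38*I) - 602 = -448 + 38*I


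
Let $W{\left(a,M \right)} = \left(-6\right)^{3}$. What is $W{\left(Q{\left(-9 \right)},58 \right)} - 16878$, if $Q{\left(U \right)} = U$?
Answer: $-17094$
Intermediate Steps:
$W{\left(a,M \right)} = -216$
$W{\left(Q{\left(-9 \right)},58 \right)} - 16878 = -216 - 16878 = -17094$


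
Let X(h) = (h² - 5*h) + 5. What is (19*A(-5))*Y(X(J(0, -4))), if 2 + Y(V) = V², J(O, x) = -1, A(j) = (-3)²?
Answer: 20349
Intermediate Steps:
A(j) = 9
X(h) = 5 + h² - 5*h
Y(V) = -2 + V²
(19*A(-5))*Y(X(J(0, -4))) = (19*9)*(-2 + (5 + (-1)² - 5*(-1))²) = 171*(-2 + (5 + 1 + 5)²) = 171*(-2 + 11²) = 171*(-2 + 121) = 171*119 = 20349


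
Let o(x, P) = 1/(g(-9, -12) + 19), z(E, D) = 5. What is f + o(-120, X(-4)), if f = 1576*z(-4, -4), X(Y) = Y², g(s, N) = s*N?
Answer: 1000761/127 ≈ 7880.0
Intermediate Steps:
g(s, N) = N*s
f = 7880 (f = 1576*5 = 7880)
o(x, P) = 1/127 (o(x, P) = 1/(-12*(-9) + 19) = 1/(108 + 19) = 1/127)
f + o(-120, X(-4)) = 7880 + 1/127 = 1000761/127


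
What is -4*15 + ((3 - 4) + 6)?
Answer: -55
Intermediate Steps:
-4*15 + ((3 - 4) + 6) = -60 + (-1 + 6) = -60 + 5 = -55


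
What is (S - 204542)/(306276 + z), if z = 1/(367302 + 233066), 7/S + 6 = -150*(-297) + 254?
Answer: -2750607758041656/4118690256036031 ≈ -0.66784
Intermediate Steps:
S = 7/44798 (S = 7/(-6 + (-150*(-297) + 254)) = 7/(-6 + (44550 + 254)) = 7/(-6 + 44804) = 7/44798 ≈ 0.00015626)
z = 1/600368 ≈ 1.6656e-6
(S - 204542)/(306276 + z) = (7/44798 - 204542)/(306276 + 1/600368) = -9163072509/(44798*183878309569/600368) = -9163072509/44798*600368/183878309569 = -2750607758041656/4118690256036031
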